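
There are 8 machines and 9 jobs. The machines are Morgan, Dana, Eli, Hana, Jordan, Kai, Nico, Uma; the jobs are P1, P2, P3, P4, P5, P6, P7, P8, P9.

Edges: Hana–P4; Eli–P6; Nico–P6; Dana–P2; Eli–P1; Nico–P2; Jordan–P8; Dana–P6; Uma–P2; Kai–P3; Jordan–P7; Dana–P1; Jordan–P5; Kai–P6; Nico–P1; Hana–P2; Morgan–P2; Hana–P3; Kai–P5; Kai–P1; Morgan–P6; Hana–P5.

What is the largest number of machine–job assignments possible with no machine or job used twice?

For example, pair Morgan–P2, Dana–P6, Eli–P1, Hana–P4, Jordan–P7, Kai–P5.
The set {Morgan, Dana, Eli, Nico, Uma} has only 3 neighbours ({P1, P2, P6}), so by Hall's theorem at most 6 of the 8 machines can be matched.

6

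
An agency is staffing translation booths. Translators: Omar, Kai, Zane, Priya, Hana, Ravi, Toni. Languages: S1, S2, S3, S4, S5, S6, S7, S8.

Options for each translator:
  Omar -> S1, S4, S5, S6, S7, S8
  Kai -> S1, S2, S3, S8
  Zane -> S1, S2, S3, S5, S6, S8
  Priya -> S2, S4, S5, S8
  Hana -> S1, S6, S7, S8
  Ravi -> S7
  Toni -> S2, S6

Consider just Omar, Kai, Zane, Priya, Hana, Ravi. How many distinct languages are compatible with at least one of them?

The union of neighbours of {Omar, Kai, Zane, Priya, Hana, Ravi} is {S1, S2, S3, S4, S5, S6, S7, S8}, which has 8 elements.
Since |N(S)| = 8 ≥ |S| = 6, Hall's condition holds for this subset.

8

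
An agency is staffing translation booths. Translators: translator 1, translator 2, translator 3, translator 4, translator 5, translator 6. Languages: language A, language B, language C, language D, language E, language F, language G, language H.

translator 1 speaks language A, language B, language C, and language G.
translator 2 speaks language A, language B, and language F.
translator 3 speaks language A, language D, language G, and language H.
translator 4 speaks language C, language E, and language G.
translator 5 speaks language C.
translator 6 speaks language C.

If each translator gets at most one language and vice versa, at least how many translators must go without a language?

1

A valid assignment of size 5: translator 1→language B, translator 2→language F, translator 3→language H, translator 4→language G, translator 5→language C.
The set {translator 5, translator 6} has only 1 neighbour ({language C}), so by Hall's theorem at most 5 of the 6 translators can be matched.
That matches 5 of the 6, leaving 1 unmatched; no matching can do better.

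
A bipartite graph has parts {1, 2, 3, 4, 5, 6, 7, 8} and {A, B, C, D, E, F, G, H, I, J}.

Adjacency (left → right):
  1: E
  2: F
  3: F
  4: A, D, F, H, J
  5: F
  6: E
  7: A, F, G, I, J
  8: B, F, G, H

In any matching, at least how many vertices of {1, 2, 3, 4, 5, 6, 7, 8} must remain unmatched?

3

One maximum matching: 1-E, 2-F, 4-A, 7-J, 8-B.
The set {1, 2, 3, 5, 6} has only 2 neighbours ({E, F}), so by Hall's theorem at most 5 of the 8 left vertices can be matched.
That matches 5 of the 8, leaving 3 unmatched; no matching can do better.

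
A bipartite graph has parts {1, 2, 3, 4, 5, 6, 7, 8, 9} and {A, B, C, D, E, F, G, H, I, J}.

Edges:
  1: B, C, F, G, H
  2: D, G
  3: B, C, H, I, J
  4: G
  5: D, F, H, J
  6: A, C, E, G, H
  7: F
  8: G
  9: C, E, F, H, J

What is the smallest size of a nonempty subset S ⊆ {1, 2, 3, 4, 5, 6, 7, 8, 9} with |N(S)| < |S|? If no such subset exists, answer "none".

2

Take S = {4, 8}. Its neighbourhood is {G}, so |N(S)| = 1 < |S| = 2.
No single vertex violates Hall's condition since each has at least one neighbour, so 2 is the minimum.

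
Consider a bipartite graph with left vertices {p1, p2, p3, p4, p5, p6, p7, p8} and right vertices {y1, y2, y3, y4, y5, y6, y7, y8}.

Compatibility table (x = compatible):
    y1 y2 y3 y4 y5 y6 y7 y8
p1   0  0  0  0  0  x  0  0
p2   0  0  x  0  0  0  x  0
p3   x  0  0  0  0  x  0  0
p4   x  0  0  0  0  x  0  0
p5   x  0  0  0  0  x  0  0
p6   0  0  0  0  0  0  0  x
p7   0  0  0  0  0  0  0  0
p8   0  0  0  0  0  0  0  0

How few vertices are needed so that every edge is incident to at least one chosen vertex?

The 4 edges p1–y6, p2–y3, p3–y1, p6–y8 form a matching, so any vertex cover needs at least 4 vertices (one per matched edge).
Conversely {p2, p6, y1, y6} meets every edge and has exactly 4 vertices, so 4 is optimal.

4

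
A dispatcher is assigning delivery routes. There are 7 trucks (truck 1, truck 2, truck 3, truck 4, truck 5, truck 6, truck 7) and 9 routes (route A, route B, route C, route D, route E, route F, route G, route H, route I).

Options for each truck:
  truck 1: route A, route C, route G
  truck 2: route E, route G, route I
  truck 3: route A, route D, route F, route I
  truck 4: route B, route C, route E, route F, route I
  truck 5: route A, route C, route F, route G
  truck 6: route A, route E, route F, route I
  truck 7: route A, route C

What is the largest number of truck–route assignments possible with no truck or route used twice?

A valid assignment of size 7: truck 1→route G, truck 2→route E, truck 3→route D, truck 4→route B, truck 5→route F, truck 6→route I, truck 7→route C.
This saturates every truck, so 7 is the maximum.

7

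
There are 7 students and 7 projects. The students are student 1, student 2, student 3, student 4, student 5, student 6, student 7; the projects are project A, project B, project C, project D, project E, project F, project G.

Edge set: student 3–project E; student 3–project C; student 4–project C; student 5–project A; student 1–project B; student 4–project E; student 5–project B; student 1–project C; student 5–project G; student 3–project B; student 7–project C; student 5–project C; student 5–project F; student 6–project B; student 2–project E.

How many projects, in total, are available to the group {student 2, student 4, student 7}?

2

The union of neighbours of {student 2, student 4, student 7} is {project C, project E}, which has 2 elements.
Since |N(S)| = 2 < |S| = 3, Hall's condition fails for this subset.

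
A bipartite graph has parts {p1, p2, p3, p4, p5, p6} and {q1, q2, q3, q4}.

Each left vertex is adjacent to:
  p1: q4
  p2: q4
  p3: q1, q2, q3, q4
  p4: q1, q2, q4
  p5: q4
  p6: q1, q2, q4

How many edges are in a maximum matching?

4

A valid assignment of size 4: p1→q4, p3→q3, p4→q1, p6→q2.
The set {p1, p2, p5} has only 1 neighbour ({q4}), so by Hall's theorem at most 4 of the 6 left vertices can be matched.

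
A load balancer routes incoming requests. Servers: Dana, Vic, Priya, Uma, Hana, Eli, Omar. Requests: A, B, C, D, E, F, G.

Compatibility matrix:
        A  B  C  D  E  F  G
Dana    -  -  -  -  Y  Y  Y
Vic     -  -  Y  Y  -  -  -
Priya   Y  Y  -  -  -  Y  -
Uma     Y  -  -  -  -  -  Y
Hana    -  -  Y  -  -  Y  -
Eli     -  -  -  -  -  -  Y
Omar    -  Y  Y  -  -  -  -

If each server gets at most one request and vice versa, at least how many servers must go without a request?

0

One maximum matching: Dana→E, Vic→D, Priya→F, Uma→A, Hana→C, Eli→G, Omar→B.
All 7 servers are matched, so no larger matching exists.
That matches 7 of the 7, leaving 0 unmatched; no matching can do better.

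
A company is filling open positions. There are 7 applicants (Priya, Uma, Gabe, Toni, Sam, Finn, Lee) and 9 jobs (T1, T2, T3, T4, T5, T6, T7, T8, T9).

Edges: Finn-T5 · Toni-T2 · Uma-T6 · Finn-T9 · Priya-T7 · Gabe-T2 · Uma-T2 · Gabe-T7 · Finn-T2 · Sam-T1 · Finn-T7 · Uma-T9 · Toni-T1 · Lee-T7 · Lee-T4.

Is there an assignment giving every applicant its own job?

No

The set {Priya, Gabe, Toni, Sam} has only 3 neighbours ({T1, T2, T7}), so by Hall's theorem at most 6 of the 7 applicants can be matched.
Hence no matching covers every applicant.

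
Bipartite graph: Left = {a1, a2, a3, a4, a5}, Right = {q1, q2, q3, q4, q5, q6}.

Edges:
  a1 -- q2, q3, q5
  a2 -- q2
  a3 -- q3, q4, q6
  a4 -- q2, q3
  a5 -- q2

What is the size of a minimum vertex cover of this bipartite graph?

The 4 edges a1–q5, a2–q2, a3–q6, a4–q3 form a matching, so any vertex cover needs at least 4 vertices (one per matched edge).
Conversely {a1, a3, a4, q2} meets every edge and has exactly 4 vertices, so 4 is optimal.

4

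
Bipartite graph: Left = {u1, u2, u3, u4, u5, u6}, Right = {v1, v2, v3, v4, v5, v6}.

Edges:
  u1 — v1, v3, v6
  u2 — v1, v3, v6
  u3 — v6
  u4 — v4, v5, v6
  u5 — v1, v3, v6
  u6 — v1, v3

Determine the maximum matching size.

4

One maximum matching: u1-v3, u2-v1, u3-v6, u4-v4.
The set {u1, u2, u3, u5, u6} has only 3 neighbours ({v1, v3, v6}), so by Hall's theorem at most 4 of the 6 left vertices can be matched.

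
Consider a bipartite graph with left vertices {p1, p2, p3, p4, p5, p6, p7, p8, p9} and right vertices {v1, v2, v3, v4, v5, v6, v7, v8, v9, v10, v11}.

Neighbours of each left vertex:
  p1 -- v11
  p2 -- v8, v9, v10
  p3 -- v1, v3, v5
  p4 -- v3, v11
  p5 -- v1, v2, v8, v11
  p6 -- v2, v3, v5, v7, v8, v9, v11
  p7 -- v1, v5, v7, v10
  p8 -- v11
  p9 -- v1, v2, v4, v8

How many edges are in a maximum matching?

One maximum matching: p1-v11, p2-v9, p3-v1, p4-v3, p5-v8, p6-v5, p7-v10, p9-v2.
The set {p1, p8} has only 1 neighbour ({v11}), so by Hall's theorem at most 8 of the 9 left vertices can be matched.

8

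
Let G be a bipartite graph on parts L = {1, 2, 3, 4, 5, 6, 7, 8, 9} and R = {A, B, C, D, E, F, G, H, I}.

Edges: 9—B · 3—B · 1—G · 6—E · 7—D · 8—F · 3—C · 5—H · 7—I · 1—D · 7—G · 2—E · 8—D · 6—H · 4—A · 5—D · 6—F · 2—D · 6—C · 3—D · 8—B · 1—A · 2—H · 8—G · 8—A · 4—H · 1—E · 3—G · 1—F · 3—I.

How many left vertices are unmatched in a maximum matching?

A valid assignment of size 9: 1-F, 2-E, 3-G, 4-H, 5-D, 6-C, 7-I, 8-A, 9-B.
All 9 left vertices are matched, so no larger matching exists.
That matches 9 of the 9, leaving 0 unmatched; no matching can do better.

0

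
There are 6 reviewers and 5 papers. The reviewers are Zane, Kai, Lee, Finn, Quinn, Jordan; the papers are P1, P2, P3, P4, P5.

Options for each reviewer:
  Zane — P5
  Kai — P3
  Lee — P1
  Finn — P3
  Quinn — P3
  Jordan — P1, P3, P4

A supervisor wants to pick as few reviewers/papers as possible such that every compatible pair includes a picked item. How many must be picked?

4

{Zane, Lee, Jordan, P3} is a vertex cover of size 4: every edge has an endpoint in this set.
No smaller cover exists because Zane–P5, Kai–P3, Lee–P1, Jordan–P4 is a matching of size 4, and a cover must include an endpoint of each of these disjoint edges (König's theorem).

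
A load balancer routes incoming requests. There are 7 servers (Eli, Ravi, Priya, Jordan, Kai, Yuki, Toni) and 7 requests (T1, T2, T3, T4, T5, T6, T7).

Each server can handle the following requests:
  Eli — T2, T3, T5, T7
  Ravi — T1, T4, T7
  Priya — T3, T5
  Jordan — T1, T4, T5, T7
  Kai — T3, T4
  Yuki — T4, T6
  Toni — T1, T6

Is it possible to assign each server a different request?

Yes

For example, pair Eli→T2, Ravi→T1, Priya→T5, Jordan→T7, Kai→T3, Yuki→T4, Toni→T6.
Every server is matched, so this is a perfect matching.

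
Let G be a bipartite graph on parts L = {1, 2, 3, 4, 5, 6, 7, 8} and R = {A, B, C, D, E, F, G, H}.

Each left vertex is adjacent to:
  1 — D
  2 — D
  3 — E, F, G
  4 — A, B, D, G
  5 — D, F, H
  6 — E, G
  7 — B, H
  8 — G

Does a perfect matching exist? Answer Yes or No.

No

The set {1, 2} has only 1 neighbour ({D}), so by Hall's theorem at most 7 of the 8 left vertices can be matched.
Hence no matching covers every left vertex.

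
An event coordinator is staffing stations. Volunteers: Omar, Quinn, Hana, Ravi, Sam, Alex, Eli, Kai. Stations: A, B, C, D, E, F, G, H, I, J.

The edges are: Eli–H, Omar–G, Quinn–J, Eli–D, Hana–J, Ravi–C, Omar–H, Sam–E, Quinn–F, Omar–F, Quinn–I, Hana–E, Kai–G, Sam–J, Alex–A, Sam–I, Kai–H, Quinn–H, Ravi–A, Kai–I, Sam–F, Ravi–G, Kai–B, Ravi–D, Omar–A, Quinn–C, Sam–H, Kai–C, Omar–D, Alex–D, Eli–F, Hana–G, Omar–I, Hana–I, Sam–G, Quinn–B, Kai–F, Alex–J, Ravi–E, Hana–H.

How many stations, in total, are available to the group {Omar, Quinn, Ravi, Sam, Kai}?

The union of neighbours of {Omar, Quinn, Ravi, Sam, Kai} is {A, B, C, D, E, F, G, H, I, J}, which has 10 elements.
Since |N(S)| = 10 ≥ |S| = 5, Hall's condition holds for this subset.

10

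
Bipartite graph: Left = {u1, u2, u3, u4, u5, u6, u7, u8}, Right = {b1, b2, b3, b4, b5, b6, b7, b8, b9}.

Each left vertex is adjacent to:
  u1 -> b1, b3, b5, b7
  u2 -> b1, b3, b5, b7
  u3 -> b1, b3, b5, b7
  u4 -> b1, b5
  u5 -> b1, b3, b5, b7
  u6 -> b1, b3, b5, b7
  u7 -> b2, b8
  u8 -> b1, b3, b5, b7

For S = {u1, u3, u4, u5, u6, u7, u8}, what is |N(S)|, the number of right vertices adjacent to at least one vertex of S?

The union of neighbours of {u1, u3, u4, u5, u6, u7, u8} is {b1, b2, b3, b5, b7, b8}, which has 6 elements.
Since |N(S)| = 6 < |S| = 7, Hall's condition fails for this subset.

6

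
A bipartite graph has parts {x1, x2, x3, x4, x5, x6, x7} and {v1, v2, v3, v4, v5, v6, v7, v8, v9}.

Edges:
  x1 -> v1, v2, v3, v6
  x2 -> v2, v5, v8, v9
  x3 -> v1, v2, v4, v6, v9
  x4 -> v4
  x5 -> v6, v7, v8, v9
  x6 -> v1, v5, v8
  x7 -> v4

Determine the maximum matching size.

One maximum matching: x1-v2, x2-v8, x3-v6, x4-v4, x5-v7, x6-v1.
The set {x4, x7} has only 1 neighbour ({v4}), so by Hall's theorem at most 6 of the 7 left vertices can be matched.

6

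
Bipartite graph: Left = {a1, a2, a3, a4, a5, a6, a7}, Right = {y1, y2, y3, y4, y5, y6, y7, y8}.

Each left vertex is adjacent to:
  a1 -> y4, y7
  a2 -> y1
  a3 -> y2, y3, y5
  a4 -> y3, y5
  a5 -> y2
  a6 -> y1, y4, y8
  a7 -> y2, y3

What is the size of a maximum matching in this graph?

A valid assignment of size 6: a1-y7, a2-y1, a3-y3, a4-y5, a5-y2, a6-y4.
The set {a3, a4, a5, a7} has only 3 neighbours ({y2, y3, y5}), so by Hall's theorem at most 6 of the 7 left vertices can be matched.

6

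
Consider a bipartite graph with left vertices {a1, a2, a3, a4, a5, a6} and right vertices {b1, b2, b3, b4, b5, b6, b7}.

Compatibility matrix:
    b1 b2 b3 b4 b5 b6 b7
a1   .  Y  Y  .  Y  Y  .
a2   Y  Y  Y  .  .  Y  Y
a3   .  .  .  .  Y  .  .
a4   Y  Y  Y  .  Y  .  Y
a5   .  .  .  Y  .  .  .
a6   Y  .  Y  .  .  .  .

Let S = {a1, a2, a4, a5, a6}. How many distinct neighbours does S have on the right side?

7

The union of neighbours of {a1, a2, a4, a5, a6} is {b1, b2, b3, b4, b5, b6, b7}, which has 7 elements.
Since |N(S)| = 7 ≥ |S| = 5, Hall's condition holds for this subset.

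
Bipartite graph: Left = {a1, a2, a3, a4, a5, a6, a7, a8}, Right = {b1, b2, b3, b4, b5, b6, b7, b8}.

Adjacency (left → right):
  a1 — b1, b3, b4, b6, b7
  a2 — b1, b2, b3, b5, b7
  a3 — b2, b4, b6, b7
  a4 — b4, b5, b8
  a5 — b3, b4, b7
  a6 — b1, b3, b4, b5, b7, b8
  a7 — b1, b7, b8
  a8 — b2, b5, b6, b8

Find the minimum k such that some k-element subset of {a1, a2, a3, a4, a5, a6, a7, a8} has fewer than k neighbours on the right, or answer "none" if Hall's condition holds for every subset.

A matching saturating every left vertex exists, for instance a1→b6, a2→b2, a3→b4, a4→b8, a5→b3, a6→b1, a7→b7, a8→b5.
By Hall's marriage theorem, this means |N(S)| ≥ |S| for every subset S, so no violating subset exists.

none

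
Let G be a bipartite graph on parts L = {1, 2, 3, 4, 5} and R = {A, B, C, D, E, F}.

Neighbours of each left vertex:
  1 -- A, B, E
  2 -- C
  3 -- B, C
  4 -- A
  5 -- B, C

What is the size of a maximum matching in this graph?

For example, pair 1-E, 2-C, 3-B, 4-A.
The set {2, 3, 5} has only 2 neighbours ({B, C}), so by Hall's theorem at most 4 of the 5 left vertices can be matched.

4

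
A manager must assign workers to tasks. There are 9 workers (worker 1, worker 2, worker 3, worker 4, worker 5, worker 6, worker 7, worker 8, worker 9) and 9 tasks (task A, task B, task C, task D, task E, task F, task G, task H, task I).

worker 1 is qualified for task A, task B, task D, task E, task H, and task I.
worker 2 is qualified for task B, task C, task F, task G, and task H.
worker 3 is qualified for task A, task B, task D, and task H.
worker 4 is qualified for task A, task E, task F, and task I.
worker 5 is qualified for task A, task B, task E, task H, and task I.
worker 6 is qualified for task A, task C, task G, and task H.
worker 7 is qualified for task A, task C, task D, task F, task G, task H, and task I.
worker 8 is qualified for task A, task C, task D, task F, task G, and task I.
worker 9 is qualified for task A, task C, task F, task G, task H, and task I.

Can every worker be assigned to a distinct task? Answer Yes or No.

Yes

One maximum matching: worker 1-task I, worker 2-task C, worker 3-task B, worker 4-task E, worker 5-task H, worker 6-task G, worker 7-task D, worker 8-task F, worker 9-task A.
Every worker is matched, so this is a perfect matching.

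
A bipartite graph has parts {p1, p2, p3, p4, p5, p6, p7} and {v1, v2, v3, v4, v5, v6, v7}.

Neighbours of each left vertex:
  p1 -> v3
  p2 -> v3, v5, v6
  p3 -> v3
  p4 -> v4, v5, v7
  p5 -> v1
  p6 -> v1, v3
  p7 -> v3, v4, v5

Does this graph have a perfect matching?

No

The set {p1, p3, p5, p6} has only 2 neighbours ({v1, v3}), so by Hall's theorem at most 5 of the 7 left vertices can be matched.
Hence no matching covers every left vertex.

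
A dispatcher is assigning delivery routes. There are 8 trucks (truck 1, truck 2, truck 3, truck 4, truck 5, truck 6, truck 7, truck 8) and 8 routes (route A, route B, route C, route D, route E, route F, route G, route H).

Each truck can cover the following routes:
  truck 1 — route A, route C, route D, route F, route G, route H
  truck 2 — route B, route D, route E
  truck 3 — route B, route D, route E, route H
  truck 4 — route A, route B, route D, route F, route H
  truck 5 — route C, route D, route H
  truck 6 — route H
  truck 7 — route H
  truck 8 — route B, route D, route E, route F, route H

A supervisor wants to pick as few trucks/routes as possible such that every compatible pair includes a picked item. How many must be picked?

7

The 7 edges truck 1–route G, truck 2–route D, truck 3–route B, truck 4–route A, truck 5–route C, truck 6–route H, truck 8–route E form a matching, so any vertex cover needs at least 7 vertices (one per matched edge).
Conversely {truck 1, truck 2, truck 3, truck 4, truck 5, truck 8, route H} meets every edge and has exactly 7 vertices, so 7 is optimal.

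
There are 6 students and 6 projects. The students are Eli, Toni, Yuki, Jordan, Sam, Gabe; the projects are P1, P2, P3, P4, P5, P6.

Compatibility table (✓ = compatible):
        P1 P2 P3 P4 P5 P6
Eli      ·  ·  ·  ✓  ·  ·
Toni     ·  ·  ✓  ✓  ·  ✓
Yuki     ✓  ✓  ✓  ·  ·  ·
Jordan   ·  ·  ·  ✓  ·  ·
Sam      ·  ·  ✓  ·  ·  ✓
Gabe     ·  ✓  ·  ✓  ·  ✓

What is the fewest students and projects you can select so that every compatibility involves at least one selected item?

The 5 edges Eli–P4, Toni–P3, Yuki–P1, Sam–P6, Gabe–P2 form a matching, so any vertex cover needs at least 5 vertices (one per matched edge).
Conversely {Toni, Yuki, Sam, Gabe, P4} meets every edge and has exactly 5 vertices, so 5 is optimal.

5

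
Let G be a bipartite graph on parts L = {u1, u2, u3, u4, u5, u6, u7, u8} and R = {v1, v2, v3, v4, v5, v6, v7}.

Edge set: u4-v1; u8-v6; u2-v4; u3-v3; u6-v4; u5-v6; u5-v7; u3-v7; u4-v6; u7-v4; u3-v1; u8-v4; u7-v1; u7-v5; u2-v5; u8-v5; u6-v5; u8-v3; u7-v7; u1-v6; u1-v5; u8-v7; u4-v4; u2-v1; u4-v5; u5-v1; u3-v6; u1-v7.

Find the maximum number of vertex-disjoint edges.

6

A valid assignment of size 6: u1→v5, u2→v1, u3→v3, u4→v6, u5→v7, u6→v4.
The set {u1, u2, u3, u4, u5, u6, u7, u8} has only 6 neighbours ({v1, v3, v4, v5, v6, v7}), so by Hall's theorem at most 6 of the 8 left vertices can be matched.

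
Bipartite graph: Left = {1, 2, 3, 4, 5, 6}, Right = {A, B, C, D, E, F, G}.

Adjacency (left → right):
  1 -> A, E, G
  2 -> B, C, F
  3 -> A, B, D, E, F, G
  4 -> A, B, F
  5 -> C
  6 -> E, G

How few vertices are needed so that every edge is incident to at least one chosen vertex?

6

{1, 2, 3, 4, 5, 6} is a vertex cover of size 6: every edge has an endpoint in this set.
No smaller cover exists because 1–G, 2–F, 3–A, 4–B, 5–C, 6–E is a matching of size 6, and a cover must include an endpoint of each of these disjoint edges (König's theorem).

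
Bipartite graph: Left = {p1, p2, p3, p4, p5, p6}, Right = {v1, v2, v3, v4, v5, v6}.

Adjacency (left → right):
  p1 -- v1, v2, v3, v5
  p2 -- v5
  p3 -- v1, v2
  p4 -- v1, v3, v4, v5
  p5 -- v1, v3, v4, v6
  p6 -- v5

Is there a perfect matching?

No

The set {p2, p6} has only 1 neighbour ({v5}), so by Hall's theorem at most 5 of the 6 left vertices can be matched.
Hence no matching covers every left vertex.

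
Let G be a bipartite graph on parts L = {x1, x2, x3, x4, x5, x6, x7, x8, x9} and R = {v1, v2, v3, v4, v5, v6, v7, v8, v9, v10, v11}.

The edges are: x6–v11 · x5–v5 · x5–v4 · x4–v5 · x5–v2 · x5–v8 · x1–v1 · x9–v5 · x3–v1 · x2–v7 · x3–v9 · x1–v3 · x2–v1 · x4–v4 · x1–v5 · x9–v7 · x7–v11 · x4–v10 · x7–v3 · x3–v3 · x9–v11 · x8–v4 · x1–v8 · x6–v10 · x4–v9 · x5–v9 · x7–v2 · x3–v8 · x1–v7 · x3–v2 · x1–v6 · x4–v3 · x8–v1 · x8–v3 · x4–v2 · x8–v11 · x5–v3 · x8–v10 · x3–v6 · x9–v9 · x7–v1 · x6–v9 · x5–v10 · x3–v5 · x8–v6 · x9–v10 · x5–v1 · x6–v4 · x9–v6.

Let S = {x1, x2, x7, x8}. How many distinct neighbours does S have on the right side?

10

The union of neighbours of {x1, x2, x7, x8} is {v1, v2, v3, v4, v5, v6, v7, v8, v10, v11}, which has 10 elements.
Since |N(S)| = 10 ≥ |S| = 4, Hall's condition holds for this subset.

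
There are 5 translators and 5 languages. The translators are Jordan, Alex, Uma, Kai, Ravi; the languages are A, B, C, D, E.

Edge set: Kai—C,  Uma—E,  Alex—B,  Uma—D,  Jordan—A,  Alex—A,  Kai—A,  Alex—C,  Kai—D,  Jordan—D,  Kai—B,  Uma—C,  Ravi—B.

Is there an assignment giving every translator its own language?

A valid assignment of size 5: Jordan–D, Alex–A, Uma–E, Kai–C, Ravi–B.
Every translator is matched, so this is a perfect matching.

Yes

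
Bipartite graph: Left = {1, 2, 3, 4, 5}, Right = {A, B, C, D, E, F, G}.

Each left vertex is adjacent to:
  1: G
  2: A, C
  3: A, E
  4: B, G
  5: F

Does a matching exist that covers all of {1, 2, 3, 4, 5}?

A valid assignment of size 5: 1→G, 2→C, 3→E, 4→B, 5→F.
Every left vertex is matched, so this matching saturates all of them.

Yes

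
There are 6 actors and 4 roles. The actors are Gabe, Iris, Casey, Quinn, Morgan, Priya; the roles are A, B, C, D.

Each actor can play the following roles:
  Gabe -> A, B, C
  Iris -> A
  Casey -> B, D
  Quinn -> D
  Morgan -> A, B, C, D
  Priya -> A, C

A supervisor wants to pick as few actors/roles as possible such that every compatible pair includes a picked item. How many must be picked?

4

{A, B, C, D} is a vertex cover of size 4: every edge has an endpoint in this set.
No smaller cover exists because Gabe–C, Iris–A, Casey–B, Quinn–D is a matching of size 4, and a cover must include an endpoint of each of these disjoint edges (König's theorem).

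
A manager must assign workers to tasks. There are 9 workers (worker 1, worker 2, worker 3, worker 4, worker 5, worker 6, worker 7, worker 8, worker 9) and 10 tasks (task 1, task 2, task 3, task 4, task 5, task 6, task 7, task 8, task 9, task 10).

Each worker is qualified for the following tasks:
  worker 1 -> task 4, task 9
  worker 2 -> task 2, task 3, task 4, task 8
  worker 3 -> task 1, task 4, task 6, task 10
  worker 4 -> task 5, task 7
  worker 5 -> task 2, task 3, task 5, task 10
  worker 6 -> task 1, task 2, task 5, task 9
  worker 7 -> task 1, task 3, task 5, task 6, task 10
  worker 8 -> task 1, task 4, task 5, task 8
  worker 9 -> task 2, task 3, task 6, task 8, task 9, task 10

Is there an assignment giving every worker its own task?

A valid assignment of size 9: worker 1–task 9, worker 2–task 4, worker 3–task 6, worker 4–task 7, worker 5–task 5, worker 6–task 2, worker 7–task 10, worker 8–task 1, worker 9–task 8.
All 9 workers are covered.

Yes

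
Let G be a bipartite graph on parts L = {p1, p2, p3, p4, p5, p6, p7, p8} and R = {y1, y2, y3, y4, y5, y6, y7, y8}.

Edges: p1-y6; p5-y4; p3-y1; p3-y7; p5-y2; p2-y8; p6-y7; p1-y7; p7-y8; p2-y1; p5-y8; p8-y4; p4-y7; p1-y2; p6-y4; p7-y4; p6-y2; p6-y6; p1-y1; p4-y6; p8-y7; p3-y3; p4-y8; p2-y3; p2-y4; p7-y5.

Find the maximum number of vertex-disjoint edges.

8

For example, pair p1→y6, p2→y3, p3→y1, p4→y8, p5→y4, p6→y2, p7→y5, p8→y7.
This saturates every left vertex, so 8 is the maximum.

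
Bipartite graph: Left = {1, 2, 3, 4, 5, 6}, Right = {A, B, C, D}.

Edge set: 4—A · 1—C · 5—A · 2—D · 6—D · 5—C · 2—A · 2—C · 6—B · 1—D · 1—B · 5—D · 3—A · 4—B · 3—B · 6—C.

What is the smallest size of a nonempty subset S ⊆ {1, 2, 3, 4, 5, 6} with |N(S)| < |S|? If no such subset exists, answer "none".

5

Take S = {1, 2, 3, 4, 5}. Its neighbourhood is {A, B, C, D}, so |N(S)| = 4 < |S| = 5.
Every subset of size less than 5 has at least as many neighbours as members, so 5 is the minimum.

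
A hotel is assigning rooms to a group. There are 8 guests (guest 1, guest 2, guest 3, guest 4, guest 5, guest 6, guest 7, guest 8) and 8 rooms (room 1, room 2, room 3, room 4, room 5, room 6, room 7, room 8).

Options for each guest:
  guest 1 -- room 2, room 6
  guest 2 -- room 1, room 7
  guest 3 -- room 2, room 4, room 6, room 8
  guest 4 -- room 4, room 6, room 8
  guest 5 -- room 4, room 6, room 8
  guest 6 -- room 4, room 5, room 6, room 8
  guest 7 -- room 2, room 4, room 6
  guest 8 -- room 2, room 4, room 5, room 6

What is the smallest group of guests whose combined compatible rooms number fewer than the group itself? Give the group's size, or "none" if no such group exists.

5

Take S = {guest 1, guest 3, guest 4, guest 5, guest 7}. Its neighbourhood is {room 2, room 4, room 6, room 8}, so |N(S)| = 4 < |S| = 5.
Every subset of size less than 5 has at least as many neighbours as members, so 5 is the minimum.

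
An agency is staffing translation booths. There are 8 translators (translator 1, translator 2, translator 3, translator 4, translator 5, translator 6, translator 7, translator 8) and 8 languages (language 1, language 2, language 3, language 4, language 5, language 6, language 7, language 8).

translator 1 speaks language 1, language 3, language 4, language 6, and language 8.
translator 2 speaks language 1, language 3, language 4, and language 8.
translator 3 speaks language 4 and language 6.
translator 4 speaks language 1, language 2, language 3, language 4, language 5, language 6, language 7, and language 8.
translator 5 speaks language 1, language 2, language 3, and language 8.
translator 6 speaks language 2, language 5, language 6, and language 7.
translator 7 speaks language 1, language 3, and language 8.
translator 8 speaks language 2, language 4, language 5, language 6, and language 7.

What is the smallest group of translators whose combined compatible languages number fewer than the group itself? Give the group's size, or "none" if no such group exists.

A matching saturating every translator exists, for instance translator 1→language 3, translator 2→language 4, translator 3→language 6, translator 4→language 5, translator 5→language 8, translator 6→language 7, translator 7→language 1, translator 8→language 2.
By Hall's marriage theorem, this means |N(S)| ≥ |S| for every subset S, so no violating subset exists.

none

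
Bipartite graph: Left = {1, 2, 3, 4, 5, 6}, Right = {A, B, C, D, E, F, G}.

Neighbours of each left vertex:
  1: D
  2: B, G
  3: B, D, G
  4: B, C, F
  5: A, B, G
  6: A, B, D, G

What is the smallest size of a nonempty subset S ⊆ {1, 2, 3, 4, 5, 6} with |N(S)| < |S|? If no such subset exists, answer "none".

5

Take S = {1, 2, 3, 5, 6}. Its neighbourhood is {A, B, D, G}, so |N(S)| = 4 < |S| = 5.
Every subset of size less than 5 has at least as many neighbours as members, so 5 is the minimum.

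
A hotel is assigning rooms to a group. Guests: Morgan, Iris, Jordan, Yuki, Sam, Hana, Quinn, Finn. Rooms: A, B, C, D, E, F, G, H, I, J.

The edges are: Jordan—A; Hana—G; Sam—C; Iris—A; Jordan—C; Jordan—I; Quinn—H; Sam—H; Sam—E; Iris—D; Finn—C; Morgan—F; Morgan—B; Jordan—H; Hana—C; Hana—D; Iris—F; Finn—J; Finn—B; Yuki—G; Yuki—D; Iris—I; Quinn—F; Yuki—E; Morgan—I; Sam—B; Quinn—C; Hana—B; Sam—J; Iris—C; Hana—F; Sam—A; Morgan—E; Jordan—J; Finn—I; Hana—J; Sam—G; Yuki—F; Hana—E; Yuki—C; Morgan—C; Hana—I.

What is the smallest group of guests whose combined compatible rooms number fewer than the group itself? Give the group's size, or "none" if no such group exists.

none

A matching saturating every guest exists, for instance Morgan→E, Iris→F, Jordan→A, Yuki→D, Sam→J, Hana→G, Quinn→C, Finn→B.
By Hall's marriage theorem, this means |N(S)| ≥ |S| for every subset S, so no violating subset exists.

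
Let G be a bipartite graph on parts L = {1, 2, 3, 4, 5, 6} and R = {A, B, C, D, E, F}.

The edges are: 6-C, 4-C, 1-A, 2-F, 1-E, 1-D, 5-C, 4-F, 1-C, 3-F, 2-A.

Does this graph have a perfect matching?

No

The set {3, 4, 5, 6} has only 2 neighbours ({C, F}), so by Hall's theorem at most 4 of the 6 left vertices can be matched.
Hence no matching covers every left vertex.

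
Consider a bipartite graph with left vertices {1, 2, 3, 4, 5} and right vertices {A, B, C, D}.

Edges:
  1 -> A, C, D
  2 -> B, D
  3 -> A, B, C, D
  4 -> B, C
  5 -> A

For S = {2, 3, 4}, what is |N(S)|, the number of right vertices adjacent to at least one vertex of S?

4

The union of neighbours of {2, 3, 4} is {A, B, C, D}, which has 4 elements.
Since |N(S)| = 4 ≥ |S| = 3, Hall's condition holds for this subset.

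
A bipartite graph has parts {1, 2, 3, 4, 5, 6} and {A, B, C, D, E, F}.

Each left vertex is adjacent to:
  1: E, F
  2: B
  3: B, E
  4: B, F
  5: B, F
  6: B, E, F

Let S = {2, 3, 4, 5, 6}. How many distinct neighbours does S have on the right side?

The union of neighbours of {2, 3, 4, 5, 6} is {B, E, F}, which has 3 elements.
Since |N(S)| = 3 < |S| = 5, Hall's condition fails for this subset.

3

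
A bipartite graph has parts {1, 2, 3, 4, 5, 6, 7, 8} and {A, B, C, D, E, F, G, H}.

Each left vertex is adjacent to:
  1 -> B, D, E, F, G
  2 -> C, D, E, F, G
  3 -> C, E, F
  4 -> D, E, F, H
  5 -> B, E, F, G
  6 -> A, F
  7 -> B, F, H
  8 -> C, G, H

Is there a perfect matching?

One maximum matching: 1–D, 2–G, 3–E, 4–H, 5–B, 6–A, 7–F, 8–C.
All 8 left vertices are covered.

Yes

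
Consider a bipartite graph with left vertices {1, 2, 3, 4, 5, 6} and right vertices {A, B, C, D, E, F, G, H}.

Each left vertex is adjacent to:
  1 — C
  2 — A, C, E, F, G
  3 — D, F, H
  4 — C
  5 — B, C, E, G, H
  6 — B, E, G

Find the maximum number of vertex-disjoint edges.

5

For example, pair 1→C, 2→A, 3→F, 5→G, 6→B.
The set {1, 4} has only 1 neighbour ({C}), so by Hall's theorem at most 5 of the 6 left vertices can be matched.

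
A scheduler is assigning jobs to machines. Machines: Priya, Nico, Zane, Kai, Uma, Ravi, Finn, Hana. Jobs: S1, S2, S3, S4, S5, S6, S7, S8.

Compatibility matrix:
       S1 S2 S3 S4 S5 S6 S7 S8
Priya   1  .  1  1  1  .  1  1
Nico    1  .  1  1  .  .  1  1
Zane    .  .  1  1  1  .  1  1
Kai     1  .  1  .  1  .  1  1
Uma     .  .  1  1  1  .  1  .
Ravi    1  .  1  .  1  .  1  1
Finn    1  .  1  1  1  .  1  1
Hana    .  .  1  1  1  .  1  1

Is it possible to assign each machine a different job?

The set {Priya, Nico, Zane, Kai, Uma, Ravi, Finn, Hana} has only 6 neighbours ({S1, S3, S4, S5, S7, S8}), so by Hall's theorem at most 6 of the 8 machines can be matched.
Hence no matching covers every machine.

No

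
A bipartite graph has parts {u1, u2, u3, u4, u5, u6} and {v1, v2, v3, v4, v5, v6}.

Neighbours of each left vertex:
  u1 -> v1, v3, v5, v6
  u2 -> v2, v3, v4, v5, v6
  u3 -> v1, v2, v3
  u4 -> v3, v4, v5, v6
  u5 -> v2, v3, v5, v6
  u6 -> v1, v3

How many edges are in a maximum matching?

For example, pair u1-v3, u2-v4, u3-v2, u4-v5, u5-v6, u6-v1.
All 6 left vertices are matched, so no larger matching exists.

6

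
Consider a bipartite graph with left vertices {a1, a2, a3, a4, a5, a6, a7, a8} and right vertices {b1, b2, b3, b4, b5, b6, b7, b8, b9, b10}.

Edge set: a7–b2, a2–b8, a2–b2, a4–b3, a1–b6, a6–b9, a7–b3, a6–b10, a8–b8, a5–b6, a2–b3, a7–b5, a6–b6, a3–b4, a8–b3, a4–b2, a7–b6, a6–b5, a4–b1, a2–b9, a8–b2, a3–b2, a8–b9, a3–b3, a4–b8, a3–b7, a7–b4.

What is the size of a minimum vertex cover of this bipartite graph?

7

The 7 edges a1–b6, a2–b2, a3–b7, a4–b8, a6–b9, a7–b5, a8–b3 form a matching, so any vertex cover needs at least 7 vertices (one per matched edge).
Conversely {a2, a3, a4, a6, a7, a8, b6} meets every edge and has exactly 7 vertices, so 7 is optimal.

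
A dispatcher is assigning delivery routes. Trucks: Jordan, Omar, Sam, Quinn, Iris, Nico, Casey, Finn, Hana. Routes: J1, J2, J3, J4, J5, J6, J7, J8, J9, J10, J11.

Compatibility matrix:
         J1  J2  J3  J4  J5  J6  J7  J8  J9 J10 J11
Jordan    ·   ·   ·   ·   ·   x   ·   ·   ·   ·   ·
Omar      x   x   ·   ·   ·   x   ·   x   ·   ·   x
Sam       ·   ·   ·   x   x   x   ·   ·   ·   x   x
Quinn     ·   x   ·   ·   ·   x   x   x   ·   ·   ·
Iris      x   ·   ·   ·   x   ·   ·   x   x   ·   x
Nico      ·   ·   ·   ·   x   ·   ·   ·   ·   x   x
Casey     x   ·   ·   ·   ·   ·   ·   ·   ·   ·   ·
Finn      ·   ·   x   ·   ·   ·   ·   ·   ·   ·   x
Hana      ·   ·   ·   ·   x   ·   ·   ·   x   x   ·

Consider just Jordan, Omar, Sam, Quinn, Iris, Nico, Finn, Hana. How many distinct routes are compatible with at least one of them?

11

The union of neighbours of {Jordan, Omar, Sam, Quinn, Iris, Nico, Finn, Hana} is {J1, J2, J3, J4, J5, J6, J7, J8, J9, J10, J11}, which has 11 elements.
Since |N(S)| = 11 ≥ |S| = 8, Hall's condition holds for this subset.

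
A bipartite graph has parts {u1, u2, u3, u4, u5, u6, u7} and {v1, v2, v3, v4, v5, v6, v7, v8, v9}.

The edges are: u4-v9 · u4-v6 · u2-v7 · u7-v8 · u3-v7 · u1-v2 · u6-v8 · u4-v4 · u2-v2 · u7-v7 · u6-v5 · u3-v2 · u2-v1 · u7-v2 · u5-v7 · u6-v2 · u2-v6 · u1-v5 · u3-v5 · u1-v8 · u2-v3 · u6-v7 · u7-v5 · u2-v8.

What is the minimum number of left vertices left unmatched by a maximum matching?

1

A valid assignment of size 6: u1→v8, u2→v3, u3→v5, u4→v6, u5→v7, u6→v2.
The set {u1, u3, u5, u6, u7} has only 4 neighbours ({v2, v5, v7, v8}), so by Hall's theorem at most 6 of the 7 left vertices can be matched.
That matches 6 of the 7, leaving 1 unmatched; no matching can do better.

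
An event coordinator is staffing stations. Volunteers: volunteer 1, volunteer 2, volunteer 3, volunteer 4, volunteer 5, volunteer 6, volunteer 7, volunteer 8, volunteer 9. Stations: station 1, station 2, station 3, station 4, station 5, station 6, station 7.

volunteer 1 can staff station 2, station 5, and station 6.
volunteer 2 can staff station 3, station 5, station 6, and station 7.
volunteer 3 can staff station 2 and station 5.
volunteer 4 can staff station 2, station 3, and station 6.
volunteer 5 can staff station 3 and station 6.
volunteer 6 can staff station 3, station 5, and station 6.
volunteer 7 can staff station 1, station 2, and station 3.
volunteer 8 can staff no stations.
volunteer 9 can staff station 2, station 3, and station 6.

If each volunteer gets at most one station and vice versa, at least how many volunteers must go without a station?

One maximum matching: volunteer 1–station 6, volunteer 2–station 7, volunteer 3–station 5, volunteer 4–station 2, volunteer 5–station 3, volunteer 7–station 1.
The set {volunteer 1, volunteer 3, volunteer 4, volunteer 5, volunteer 6, volunteer 8, volunteer 9} has only 4 neighbours ({station 2, station 3, station 5, station 6}), so by Hall's theorem at most 6 of the 9 volunteers can be matched.
That matches 6 of the 9, leaving 3 unmatched; no matching can do better.

3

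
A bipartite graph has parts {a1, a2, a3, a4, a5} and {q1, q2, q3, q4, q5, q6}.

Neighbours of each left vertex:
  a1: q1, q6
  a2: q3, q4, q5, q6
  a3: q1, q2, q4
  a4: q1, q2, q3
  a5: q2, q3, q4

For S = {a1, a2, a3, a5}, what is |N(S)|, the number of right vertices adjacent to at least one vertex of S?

The union of neighbours of {a1, a2, a3, a5} is {q1, q2, q3, q4, q5, q6}, which has 6 elements.
Since |N(S)| = 6 ≥ |S| = 4, Hall's condition holds for this subset.

6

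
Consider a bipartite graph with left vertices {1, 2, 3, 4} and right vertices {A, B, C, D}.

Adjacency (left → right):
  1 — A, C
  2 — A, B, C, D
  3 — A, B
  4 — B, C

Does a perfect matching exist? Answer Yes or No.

Yes

One maximum matching: 1-C, 2-D, 3-A, 4-B.
All 4 left vertices are covered.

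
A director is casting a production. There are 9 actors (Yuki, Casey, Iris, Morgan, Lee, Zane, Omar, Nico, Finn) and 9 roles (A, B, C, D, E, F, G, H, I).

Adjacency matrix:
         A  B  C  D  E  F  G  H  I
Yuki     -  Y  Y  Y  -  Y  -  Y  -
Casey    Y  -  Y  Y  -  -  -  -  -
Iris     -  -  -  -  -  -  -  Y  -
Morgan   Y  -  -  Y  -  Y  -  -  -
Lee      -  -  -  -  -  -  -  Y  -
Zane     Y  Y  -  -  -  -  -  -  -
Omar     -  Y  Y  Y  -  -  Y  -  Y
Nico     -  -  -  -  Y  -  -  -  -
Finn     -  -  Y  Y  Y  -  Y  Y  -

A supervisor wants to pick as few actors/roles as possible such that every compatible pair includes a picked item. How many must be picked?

A maximum matching has 8 edges (e.g. Yuki–F, Casey–C, Iris–H, Morgan–D, Zane–A, Omar–B, Nico–E, Finn–G).
By König's theorem the minimum vertex cover has the same size. One such cover is {Yuki, Casey, Morgan, Zane, Omar, Nico, Finn, H}.

8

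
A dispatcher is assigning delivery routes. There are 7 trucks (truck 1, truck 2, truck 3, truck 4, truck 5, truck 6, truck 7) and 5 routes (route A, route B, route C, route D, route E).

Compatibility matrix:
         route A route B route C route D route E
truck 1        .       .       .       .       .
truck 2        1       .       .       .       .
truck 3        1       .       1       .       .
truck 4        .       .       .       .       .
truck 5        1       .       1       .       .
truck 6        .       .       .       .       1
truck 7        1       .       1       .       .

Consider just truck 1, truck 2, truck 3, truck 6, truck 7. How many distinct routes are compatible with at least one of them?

The union of neighbours of {truck 1, truck 2, truck 3, truck 6, truck 7} is {route A, route C, route E}, which has 3 elements.
Since |N(S)| = 3 < |S| = 5, Hall's condition fails for this subset.

3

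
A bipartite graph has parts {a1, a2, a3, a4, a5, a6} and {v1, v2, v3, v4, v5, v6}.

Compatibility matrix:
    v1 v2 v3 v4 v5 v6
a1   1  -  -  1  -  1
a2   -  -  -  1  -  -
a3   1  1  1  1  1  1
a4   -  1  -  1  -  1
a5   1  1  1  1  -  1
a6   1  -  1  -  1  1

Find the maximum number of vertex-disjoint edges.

6

For example, pair a1–v1, a2–v4, a3–v5, a4–v2, a5–v3, a6–v6.
This saturates every left vertex, so 6 is the maximum.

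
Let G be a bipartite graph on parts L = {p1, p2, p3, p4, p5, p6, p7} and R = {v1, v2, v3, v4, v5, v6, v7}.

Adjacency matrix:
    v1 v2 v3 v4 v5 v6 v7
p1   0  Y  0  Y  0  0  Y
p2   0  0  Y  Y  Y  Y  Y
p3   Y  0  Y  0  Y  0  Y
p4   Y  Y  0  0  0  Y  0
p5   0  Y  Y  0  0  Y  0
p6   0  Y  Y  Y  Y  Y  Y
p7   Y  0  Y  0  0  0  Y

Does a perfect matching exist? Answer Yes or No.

For example, pair p1→v4, p2→v3, p3→v1, p4→v2, p5→v6, p6→v5, p7→v7.
Every left vertex is matched, so this is a perfect matching.

Yes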